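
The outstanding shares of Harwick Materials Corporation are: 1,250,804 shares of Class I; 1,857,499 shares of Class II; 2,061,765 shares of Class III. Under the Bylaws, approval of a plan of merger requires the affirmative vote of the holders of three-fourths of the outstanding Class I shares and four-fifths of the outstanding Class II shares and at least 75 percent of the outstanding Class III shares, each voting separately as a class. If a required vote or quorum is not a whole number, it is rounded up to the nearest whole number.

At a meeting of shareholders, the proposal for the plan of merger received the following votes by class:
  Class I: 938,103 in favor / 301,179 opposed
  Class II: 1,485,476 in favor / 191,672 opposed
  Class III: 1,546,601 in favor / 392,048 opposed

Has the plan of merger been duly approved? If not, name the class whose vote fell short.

Class I: 3/4 of 1250804 = 938103; 938,103 required, 938,103 in favor — approved.
Class II: 4/5 of 1857499 = 1485999.20, rounded up to 1486000; 1,486,000 required, 1,485,476 in favor — not approved.
Class III: 3/4 of 2061765 = 1546323.75, rounded up to 1546324; 1,546,324 required, 1,546,601 in favor — approved.

Not approved — the Class II shares did not give the required vote.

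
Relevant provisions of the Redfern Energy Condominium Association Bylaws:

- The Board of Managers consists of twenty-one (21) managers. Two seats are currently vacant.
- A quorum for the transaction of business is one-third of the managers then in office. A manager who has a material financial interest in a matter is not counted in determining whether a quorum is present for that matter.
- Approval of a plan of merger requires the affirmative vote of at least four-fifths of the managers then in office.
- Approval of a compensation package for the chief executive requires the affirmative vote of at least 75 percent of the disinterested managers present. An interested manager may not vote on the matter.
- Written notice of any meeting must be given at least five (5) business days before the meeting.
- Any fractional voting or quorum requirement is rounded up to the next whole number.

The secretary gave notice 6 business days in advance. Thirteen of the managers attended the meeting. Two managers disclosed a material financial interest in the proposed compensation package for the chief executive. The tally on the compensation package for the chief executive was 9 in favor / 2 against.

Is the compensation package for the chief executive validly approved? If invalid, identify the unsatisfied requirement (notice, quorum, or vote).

Notice: 6 business days given; 5 required (6 ≥ 5). Satisfied.
Quorum: 13 present, but the 2 interested managers do not count, leaving 11. Quorum is 7. Satisfied.
Vote: the compensation package for the chief executive requires three-fourths of the disinterested managers present (13 − 2 = 11). 3/4 of 11 = 8.25, rounded up to 9, so 9 affirmative votes are needed; 9 voted in favor. Satisfied.

Valid — all requirements satisfied.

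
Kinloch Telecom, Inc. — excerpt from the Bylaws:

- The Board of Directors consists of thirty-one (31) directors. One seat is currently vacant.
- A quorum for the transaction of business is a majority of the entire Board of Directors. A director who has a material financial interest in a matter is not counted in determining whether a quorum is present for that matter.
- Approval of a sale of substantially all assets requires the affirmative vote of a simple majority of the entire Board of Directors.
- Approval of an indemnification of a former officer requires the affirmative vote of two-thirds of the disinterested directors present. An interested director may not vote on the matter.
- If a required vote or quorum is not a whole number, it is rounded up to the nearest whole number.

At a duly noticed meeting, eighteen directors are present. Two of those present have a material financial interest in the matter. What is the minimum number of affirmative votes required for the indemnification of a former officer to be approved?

The indemnification of a former officer requires two-thirds of the disinterested directors present (18 − 2 = 16).
2/3 of 16 = 10.67, rounded up to 11.

11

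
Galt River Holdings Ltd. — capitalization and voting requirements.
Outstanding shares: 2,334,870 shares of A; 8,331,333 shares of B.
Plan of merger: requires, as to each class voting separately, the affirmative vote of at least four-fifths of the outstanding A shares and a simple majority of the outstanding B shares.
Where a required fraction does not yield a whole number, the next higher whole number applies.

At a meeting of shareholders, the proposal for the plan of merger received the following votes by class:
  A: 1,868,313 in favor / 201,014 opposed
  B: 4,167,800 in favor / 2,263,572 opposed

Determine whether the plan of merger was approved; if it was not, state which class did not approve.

Approved — every class gave the required vote.

A: 4/5 of 2334870 = 1867896; 1,867,896 required, 1,868,313 in favor — approved.
B: a majority of 8331333 is 4165667; 4,165,667 required, 4,167,800 in favor — approved.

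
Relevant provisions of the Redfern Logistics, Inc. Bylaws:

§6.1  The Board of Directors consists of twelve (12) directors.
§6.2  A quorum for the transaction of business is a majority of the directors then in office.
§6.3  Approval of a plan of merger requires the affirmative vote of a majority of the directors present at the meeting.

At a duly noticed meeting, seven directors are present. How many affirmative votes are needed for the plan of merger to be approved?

4

The plan of merger requires a majority of the directors present (7).
A majority of 7 is 4.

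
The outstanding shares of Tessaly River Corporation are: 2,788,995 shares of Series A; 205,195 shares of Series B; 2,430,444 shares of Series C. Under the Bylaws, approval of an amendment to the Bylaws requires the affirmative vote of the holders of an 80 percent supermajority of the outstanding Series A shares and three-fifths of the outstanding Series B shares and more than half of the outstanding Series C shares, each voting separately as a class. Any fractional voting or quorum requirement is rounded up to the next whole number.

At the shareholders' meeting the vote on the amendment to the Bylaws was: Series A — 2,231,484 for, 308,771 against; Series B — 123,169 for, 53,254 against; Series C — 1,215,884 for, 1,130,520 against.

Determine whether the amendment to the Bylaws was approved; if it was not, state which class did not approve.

Approved — every class gave the required vote.

Series A: 4/5 of 2788995 = 2231196; 2,231,196 required, 2,231,484 in favor — approved.
Series B: 3/5 of 205195 = 123117; 123,117 required, 123,169 in favor — approved.
Series C: a majority of 2430444 is 1215223; 1,215,223 required, 1,215,884 in favor — approved.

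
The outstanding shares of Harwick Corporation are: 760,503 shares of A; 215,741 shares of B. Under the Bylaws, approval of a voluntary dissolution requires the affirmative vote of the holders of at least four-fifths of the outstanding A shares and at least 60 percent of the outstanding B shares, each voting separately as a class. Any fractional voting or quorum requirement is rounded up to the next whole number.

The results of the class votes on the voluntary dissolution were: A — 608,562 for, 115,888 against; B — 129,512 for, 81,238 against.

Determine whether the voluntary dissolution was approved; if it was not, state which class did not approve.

Approved — every class gave the required vote.

A: 4/5 of 760503 = 608402.40, rounded up to 608403; 608,403 required, 608,562 in favor — approved.
B: 3/5 of 215741 = 129444.60, rounded up to 129445; 129,445 required, 129,512 in favor — approved.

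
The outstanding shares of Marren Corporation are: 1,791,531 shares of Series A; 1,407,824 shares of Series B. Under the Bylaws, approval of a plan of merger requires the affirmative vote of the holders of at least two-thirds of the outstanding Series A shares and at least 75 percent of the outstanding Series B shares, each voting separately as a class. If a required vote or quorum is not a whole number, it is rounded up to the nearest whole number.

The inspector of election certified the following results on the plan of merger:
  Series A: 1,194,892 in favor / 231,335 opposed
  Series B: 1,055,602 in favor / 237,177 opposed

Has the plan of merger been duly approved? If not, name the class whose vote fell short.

Not approved — the Series B shares did not give the required vote.

Series A: 2/3 of 1791531 = 1194354; 1,194,354 required, 1,194,892 in favor — approved.
Series B: 3/4 of 1407824 = 1055868; 1,055,868 required, 1,055,602 in favor — not approved.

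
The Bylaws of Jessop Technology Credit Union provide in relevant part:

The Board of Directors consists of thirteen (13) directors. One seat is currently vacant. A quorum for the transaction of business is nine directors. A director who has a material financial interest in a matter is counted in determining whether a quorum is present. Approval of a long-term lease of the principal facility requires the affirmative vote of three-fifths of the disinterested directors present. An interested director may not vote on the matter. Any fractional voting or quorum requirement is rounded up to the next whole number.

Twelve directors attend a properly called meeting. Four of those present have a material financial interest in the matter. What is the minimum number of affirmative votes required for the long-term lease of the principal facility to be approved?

5

The long-term lease of the principal facility requires three-fifths of the disinterested directors present (12 − 4 = 8).
3/5 of 8 = 4.80, rounded up to 5.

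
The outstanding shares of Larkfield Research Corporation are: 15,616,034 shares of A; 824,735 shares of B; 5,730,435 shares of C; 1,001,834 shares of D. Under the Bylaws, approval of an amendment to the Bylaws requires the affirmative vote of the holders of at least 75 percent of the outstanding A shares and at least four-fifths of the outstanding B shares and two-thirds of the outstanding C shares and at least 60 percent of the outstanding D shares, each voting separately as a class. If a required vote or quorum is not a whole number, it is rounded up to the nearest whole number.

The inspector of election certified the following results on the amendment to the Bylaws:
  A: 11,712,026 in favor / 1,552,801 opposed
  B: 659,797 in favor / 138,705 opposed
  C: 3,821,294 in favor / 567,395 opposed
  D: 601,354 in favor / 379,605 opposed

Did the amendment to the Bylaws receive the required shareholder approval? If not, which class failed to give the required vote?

Approved — every class gave the required vote.

A: 3/4 of 15616034 = 11712025.50, rounded up to 11712026; 11,712,026 required, 11,712,026 in favor — approved.
B: 4/5 of 824735 = 659788; 659,788 required, 659,797 in favor — approved.
C: 2/3 of 5730435 = 3820290; 3,820,290 required, 3,821,294 in favor — approved.
D: 3/5 of 1001834 = 601100.40, rounded up to 601101; 601,101 required, 601,354 in favor — approved.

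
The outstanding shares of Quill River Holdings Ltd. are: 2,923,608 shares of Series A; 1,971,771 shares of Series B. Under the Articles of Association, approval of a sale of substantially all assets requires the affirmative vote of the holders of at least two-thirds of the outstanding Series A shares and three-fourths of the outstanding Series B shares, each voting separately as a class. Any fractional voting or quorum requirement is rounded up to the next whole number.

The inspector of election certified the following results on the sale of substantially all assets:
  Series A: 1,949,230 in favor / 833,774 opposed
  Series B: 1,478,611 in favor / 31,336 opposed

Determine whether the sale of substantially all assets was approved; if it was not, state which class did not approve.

Series A: 2/3 of 2923608 = 1949072; 1,949,072 required, 1,949,230 in favor — approved.
Series B: 3/4 of 1971771 = 1478828.25, rounded up to 1478829; 1,478,829 required, 1,478,611 in favor — not approved.

Not approved — the Series B shares did not give the required vote.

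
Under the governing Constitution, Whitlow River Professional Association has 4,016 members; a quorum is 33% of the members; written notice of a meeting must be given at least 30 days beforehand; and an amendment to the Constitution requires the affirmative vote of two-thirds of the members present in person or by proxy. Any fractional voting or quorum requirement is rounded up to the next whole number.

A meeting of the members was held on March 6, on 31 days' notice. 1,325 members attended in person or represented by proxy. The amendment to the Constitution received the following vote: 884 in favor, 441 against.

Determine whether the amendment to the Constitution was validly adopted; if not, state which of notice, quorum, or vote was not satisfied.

Invalid — quorum requirement not satisfied.

Notice: 31 days given; 30 required. Satisfied.
Quorum: 33% of 4,016 = 1,325.28, rounded up to 1,326; 1,325 present. Not satisfied.
Vote: requires two-thirds of those present (1,325); 2/3 of 1325 = 883.33, rounded up to 884, so 884 needed; 884 in favor. Satisfied.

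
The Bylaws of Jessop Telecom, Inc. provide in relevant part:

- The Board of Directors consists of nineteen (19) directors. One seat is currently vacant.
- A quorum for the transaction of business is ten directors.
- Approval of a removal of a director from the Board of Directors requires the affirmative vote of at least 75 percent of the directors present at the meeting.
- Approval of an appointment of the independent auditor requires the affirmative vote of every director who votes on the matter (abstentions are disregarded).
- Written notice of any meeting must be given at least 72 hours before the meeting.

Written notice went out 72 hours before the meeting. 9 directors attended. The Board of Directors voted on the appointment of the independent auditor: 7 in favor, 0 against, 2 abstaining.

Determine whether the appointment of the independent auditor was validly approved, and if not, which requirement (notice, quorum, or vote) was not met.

Notice: 72 hours given; 72 required (72 ≥ 72). Satisfied.
Quorum: 9 present; quorum is 10. Not satisfied.
Vote: the appointment of the independent auditor requires the unanimous vote of the votes cast (9 present − 2 abstaining = 7). Unanimous means all 7, so 7 affirmative votes are needed; 7 voted in favor. Satisfied. (Moot — without a quorum no business can be validly transacted.)

Invalid — quorum requirement not satisfied.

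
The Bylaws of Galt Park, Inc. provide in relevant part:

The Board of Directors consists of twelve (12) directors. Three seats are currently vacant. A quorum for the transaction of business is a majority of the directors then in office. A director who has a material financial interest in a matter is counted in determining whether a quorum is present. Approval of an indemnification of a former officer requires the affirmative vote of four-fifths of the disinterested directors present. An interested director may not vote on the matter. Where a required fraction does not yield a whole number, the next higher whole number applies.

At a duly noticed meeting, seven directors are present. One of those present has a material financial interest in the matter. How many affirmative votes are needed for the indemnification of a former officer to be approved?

The indemnification of a former officer requires four-fifths of the disinterested directors present (7 − 1 = 6).
4/5 of 6 = 4.80, rounded up to 5.

5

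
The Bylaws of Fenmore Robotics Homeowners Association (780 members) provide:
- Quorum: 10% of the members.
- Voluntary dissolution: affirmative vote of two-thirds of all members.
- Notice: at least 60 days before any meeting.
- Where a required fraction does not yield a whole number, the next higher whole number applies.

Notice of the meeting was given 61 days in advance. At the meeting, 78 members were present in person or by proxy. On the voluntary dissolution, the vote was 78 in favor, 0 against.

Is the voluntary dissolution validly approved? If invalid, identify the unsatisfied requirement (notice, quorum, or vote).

Notice: 61 days given; 60 required. Satisfied.
Quorum: 10% of 780 = 78; 78 present. Satisfied.
Vote: requires two-thirds of all members (780); 2/3 of 780 = 520, so 520 needed; 78 in favor. Not satisfied.

Invalid — vote requirement not satisfied.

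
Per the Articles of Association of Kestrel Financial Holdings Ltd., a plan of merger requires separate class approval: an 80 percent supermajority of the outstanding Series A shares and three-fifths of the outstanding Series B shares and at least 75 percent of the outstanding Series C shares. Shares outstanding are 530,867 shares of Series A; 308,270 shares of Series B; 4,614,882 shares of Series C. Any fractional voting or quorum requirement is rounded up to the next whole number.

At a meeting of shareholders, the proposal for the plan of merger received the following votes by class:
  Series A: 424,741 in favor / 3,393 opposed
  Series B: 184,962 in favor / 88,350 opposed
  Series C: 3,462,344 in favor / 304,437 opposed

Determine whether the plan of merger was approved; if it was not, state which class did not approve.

Approved — every class gave the required vote.

Series A: 4/5 of 530867 = 424693.60, rounded up to 424694; 424,694 required, 424,741 in favor — approved.
Series B: 3/5 of 308270 = 184962; 184,962 required, 184,962 in favor — approved.
Series C: 3/4 of 4614882 = 3461161.50, rounded up to 3461162; 3,461,162 required, 3,462,344 in favor — approved.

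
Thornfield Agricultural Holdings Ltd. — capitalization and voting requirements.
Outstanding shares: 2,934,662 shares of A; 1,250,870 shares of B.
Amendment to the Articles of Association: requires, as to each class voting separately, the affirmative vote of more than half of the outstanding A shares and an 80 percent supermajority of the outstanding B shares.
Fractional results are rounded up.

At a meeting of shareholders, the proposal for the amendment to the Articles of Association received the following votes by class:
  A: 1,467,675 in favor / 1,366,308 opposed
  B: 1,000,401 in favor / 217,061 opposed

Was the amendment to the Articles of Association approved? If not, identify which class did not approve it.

A: a majority of 2934662 is 1467332; 1,467,332 required, 1,467,675 in favor — approved.
B: 4/5 of 1250870 = 1000696; 1,000,696 required, 1,000,401 in favor — not approved.

Not approved — the B shares did not give the required vote.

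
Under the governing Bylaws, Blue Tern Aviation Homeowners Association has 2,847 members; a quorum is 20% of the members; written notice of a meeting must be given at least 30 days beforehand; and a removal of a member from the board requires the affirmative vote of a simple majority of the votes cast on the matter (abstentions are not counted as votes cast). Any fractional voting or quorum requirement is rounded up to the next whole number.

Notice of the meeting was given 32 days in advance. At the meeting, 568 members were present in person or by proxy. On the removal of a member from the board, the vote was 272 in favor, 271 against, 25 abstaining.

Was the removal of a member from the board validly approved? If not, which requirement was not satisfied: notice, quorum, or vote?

Notice: 32 days given; 30 required. Satisfied.
Quorum: 20% of 2,847 = 569.40, rounded up to 570; 568 present. Not satisfied.
Vote: requires a majority of the votes cast (568 − 25 abstaining = 543); a majority of 543 is 272, so 272 needed; 272 in favor. Satisfied.

Invalid — quorum requirement not satisfied.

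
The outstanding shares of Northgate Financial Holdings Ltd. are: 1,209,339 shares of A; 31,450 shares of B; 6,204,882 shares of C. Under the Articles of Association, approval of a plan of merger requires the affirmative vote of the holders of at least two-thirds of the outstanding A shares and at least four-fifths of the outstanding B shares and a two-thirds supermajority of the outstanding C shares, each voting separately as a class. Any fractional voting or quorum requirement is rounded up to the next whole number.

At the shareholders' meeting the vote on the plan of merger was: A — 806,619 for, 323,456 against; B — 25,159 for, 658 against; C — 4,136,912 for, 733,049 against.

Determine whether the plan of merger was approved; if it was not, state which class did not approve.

A: 2/3 of 1209339 = 806226; 806,226 required, 806,619 in favor — approved.
B: 4/5 of 31450 = 25160; 25,160 required, 25,159 in favor — not approved.
C: 2/3 of 6204882 = 4136588; 4,136,588 required, 4,136,912 in favor — approved.

Not approved — the B shares did not give the required vote.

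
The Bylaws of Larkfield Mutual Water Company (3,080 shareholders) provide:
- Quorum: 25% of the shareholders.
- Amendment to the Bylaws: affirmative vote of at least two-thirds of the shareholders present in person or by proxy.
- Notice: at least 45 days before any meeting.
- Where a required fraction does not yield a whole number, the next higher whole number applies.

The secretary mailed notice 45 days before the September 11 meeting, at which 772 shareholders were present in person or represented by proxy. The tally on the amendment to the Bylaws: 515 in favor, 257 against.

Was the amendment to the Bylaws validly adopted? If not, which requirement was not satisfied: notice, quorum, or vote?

Valid — all requirements satisfied.

Notice: 45 days given; 45 required. Satisfied.
Quorum: 25% of 3,080 = 770; 772 present. Satisfied.
Vote: requires two-thirds of those present (772); 2/3 of 772 = 514.67, rounded up to 515, so 515 needed; 515 in favor. Satisfied.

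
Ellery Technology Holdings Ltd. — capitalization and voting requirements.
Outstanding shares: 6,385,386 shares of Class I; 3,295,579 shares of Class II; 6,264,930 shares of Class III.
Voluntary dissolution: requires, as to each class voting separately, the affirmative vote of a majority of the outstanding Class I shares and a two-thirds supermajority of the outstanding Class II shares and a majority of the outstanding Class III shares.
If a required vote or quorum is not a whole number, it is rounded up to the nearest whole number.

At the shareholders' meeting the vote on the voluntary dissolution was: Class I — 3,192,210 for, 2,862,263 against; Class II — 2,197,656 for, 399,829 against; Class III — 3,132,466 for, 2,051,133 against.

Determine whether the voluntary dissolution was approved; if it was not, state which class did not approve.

Not approved — the Class I shares did not give the required vote.

Class I: a majority of 6385386 is 3192694; 3,192,694 required, 3,192,210 in favor — not approved.
Class II: 2/3 of 3295579 = 2197052.67, rounded up to 2197053; 2,197,053 required, 2,197,656 in favor — approved.
Class III: a majority of 6264930 is 3132466; 3,132,466 required, 3,132,466 in favor — approved.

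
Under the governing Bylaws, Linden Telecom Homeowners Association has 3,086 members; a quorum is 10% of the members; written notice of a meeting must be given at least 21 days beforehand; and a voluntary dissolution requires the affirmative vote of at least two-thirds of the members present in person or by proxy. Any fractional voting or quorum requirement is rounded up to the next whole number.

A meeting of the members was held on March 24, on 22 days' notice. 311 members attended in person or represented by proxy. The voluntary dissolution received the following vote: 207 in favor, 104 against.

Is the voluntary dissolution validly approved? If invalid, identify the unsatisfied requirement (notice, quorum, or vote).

Notice: 22 days given; 21 required. Satisfied.
Quorum: 10% of 3,086 = 308.60, rounded up to 309; 311 present. Satisfied.
Vote: requires two-thirds of those present (311); 2/3 of 311 = 207.33, rounded up to 208, so 208 needed; 207 in favor. Not satisfied.

Invalid — vote requirement not satisfied.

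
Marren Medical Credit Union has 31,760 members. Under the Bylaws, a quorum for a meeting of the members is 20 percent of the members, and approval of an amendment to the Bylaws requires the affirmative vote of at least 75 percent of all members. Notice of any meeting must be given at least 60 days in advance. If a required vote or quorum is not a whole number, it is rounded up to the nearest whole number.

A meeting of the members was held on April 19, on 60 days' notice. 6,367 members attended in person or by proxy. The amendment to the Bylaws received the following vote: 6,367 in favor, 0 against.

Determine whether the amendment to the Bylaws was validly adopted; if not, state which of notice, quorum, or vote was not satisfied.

Notice: 60 days given; 60 required. Satisfied.
Quorum: 20% of 31,760 = 6,352; 6,367 present. Satisfied.
Vote: requires three-fourths of all members (31,760); 3/4 of 31760 = 23820, so 23,820 needed; 6,367 in favor. Not satisfied.

Invalid — vote requirement not satisfied.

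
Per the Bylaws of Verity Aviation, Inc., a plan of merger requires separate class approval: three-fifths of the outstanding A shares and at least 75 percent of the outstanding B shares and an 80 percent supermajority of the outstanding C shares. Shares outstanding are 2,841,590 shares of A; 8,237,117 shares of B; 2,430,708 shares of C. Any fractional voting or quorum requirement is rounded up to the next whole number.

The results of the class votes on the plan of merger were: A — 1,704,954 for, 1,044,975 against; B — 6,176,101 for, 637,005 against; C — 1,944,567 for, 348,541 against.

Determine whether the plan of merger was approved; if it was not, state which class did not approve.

A: 3/5 of 2841590 = 1704954; 1,704,954 required, 1,704,954 in favor — approved.
B: 3/4 of 8237117 = 6177837.75, rounded up to 6177838; 6,177,838 required, 6,176,101 in favor — not approved.
C: 4/5 of 2430708 = 1944566.40, rounded up to 1944567; 1,944,567 required, 1,944,567 in favor — approved.

Not approved — the B shares did not give the required vote.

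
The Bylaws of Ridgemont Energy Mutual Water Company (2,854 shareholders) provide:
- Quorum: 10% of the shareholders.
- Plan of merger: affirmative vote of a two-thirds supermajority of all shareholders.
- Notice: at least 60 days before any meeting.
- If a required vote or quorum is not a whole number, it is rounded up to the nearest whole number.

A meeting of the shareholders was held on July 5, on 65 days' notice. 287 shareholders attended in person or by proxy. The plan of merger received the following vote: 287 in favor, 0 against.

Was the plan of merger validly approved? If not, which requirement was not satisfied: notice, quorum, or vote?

Invalid — vote requirement not satisfied.

Notice: 65 days given; 60 required. Satisfied.
Quorum: 10% of 2,854 = 285.40, rounded up to 286; 287 present. Satisfied.
Vote: requires two-thirds of all shareholders (2,854); 2/3 of 2854 = 1902.67, rounded up to 1903, so 1,903 needed; 287 in favor. Not satisfied.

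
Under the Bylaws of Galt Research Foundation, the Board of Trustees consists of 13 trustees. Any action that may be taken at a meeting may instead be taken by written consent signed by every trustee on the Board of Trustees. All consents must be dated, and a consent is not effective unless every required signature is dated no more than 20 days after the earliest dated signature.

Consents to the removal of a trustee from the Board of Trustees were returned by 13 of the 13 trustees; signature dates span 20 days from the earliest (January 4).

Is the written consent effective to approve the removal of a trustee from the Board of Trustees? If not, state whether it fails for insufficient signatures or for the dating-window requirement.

Effective — both the signature and dating-window requirements are satisfied.

Signatures required: every one of 13 — unanimous means all 13, so 13 needed; 13 signed. Sufficient.
Dating window: the latest signature is 20 days after the earliest; the limit is 20 days. Within the window.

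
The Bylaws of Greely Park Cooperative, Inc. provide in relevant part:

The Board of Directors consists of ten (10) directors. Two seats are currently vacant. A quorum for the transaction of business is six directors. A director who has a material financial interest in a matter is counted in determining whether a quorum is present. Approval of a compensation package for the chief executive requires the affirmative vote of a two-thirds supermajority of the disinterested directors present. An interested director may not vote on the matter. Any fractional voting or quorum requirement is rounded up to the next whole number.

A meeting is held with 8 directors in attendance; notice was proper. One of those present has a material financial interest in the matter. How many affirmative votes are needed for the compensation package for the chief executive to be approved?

5

The compensation package for the chief executive requires two-thirds of the disinterested directors present (8 − 1 = 7).
2/3 of 7 = 4.67, rounded up to 5.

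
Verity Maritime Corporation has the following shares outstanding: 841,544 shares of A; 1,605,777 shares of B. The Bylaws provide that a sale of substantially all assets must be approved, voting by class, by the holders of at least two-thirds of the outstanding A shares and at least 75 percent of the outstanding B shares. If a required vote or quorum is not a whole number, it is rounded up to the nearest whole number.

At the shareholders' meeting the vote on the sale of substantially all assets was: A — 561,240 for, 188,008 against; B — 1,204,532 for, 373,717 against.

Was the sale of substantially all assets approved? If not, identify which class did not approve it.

A: 2/3 of 841544 = 561029.33, rounded up to 561030; 561,030 required, 561,240 in favor — approved.
B: 3/4 of 1605777 = 1204332.75, rounded up to 1204333; 1,204,333 required, 1,204,532 in favor — approved.

Approved — every class gave the required vote.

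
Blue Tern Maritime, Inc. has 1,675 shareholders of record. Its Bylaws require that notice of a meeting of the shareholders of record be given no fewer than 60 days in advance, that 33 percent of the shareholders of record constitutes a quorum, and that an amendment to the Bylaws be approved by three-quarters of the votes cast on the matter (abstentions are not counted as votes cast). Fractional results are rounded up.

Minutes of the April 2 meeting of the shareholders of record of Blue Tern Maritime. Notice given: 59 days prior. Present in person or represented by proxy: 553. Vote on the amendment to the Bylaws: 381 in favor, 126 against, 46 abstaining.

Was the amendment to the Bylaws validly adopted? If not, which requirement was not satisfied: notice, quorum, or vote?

Invalid — notice requirement not satisfied.

Notice: 59 days given; 60 required. Not satisfied.
Quorum: 33% of 1,675 = 552.75, rounded up to 553; 553 present. Satisfied.
Vote: requires three-fourths of the votes cast (553 − 46 abstaining = 507); 3/4 of 507 = 380.25, rounded up to 381, so 381 needed; 381 in favor. Satisfied.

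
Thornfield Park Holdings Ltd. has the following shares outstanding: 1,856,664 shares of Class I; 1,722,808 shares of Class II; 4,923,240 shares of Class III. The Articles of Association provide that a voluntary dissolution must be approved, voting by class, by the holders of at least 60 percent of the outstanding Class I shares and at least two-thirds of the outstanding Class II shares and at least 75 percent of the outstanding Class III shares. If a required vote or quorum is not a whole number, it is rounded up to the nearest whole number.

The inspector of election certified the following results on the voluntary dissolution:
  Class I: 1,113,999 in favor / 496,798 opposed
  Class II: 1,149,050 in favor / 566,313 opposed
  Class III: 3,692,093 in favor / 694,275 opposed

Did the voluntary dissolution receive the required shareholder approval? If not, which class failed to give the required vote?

Not approved — the Class III shares did not give the required vote.

Class I: 3/5 of 1856664 = 1113998.40, rounded up to 1113999; 1,113,999 required, 1,113,999 in favor — approved.
Class II: 2/3 of 1722808 = 1148538.67, rounded up to 1148539; 1,148,539 required, 1,149,050 in favor — approved.
Class III: 3/4 of 4923240 = 3692430; 3,692,430 required, 3,692,093 in favor — not approved.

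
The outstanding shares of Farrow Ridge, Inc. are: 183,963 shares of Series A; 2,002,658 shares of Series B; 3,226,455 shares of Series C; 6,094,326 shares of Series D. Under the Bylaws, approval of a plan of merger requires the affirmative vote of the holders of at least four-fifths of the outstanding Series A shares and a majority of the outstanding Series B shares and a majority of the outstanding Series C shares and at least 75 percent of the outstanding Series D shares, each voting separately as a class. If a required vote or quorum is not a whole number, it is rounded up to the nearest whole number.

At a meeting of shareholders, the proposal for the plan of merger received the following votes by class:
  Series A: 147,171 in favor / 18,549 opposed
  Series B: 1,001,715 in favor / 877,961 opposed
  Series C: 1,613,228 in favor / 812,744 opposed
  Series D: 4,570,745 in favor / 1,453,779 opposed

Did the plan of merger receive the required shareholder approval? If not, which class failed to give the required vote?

Series A: 4/5 of 183963 = 147170.40, rounded up to 147171; 147,171 required, 147,171 in favor — approved.
Series B: a majority of 2002658 is 1001330; 1,001,330 required, 1,001,715 in favor — approved.
Series C: a majority of 3226455 is 1613228; 1,613,228 required, 1,613,228 in favor — approved.
Series D: 3/4 of 6094326 = 4570744.50, rounded up to 4570745; 4,570,745 required, 4,570,745 in favor — approved.

Approved — every class gave the required vote.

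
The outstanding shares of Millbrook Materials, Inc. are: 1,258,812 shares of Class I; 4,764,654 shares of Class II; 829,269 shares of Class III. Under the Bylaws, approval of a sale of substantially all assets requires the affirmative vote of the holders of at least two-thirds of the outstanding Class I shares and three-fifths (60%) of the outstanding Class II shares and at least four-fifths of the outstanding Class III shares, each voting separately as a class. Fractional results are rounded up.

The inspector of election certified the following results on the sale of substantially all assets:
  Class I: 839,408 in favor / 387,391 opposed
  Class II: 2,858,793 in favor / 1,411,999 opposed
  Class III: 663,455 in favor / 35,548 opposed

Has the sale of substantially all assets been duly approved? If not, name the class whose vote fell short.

Approved — every class gave the required vote.

Class I: 2/3 of 1258812 = 839208; 839,208 required, 839,408 in favor — approved.
Class II: 3/5 of 4764654 = 2858792.40, rounded up to 2858793; 2,858,793 required, 2,858,793 in favor — approved.
Class III: 4/5 of 829269 = 663415.20, rounded up to 663416; 663,416 required, 663,455 in favor — approved.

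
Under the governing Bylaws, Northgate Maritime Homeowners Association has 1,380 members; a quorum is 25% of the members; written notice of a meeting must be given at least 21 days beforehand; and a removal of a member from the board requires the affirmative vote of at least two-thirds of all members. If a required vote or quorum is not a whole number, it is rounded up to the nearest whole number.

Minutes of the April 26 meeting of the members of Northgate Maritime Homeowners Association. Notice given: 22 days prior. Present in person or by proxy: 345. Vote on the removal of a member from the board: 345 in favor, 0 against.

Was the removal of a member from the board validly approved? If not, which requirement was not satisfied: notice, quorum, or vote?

Notice: 22 days given; 21 required. Satisfied.
Quorum: 25% of 1,380 = 345; 345 present. Satisfied.
Vote: requires two-thirds of all members (1,380); 2/3 of 1380 = 920, so 920 needed; 345 in favor. Not satisfied.

Invalid — vote requirement not satisfied.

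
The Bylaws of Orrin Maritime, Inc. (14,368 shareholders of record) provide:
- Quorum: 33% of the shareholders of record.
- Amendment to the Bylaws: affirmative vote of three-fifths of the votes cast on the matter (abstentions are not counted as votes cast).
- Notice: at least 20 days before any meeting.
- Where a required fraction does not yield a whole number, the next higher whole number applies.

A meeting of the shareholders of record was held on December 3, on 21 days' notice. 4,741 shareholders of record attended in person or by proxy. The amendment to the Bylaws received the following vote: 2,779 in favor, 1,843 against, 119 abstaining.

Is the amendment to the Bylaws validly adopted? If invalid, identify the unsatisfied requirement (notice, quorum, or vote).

Notice: 21 days given; 20 required. Satisfied.
Quorum: 33% of 14,368 = 4,741.44, rounded up to 4,742; 4,741 present. Not satisfied.
Vote: requires three-fifths of the votes cast (4,741 − 119 abstaining = 4,622); 3/5 of 4622 = 2773.20, rounded up to 2774, so 2,774 needed; 2,779 in favor. Satisfied.

Invalid — quorum requirement not satisfied.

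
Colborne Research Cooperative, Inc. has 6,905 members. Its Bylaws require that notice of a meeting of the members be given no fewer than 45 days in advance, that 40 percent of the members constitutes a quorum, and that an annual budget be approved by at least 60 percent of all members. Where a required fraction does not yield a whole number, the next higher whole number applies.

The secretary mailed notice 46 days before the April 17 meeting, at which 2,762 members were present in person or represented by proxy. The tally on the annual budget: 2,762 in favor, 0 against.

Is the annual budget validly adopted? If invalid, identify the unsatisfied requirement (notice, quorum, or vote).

Notice: 46 days given; 45 required. Satisfied.
Quorum: 40% of 6,905 = 2,762; 2,762 present. Satisfied.
Vote: requires three-fifths of all members (6,905); 3/5 of 6905 = 4143, so 4,143 needed; 2,762 in favor. Not satisfied.

Invalid — vote requirement not satisfied.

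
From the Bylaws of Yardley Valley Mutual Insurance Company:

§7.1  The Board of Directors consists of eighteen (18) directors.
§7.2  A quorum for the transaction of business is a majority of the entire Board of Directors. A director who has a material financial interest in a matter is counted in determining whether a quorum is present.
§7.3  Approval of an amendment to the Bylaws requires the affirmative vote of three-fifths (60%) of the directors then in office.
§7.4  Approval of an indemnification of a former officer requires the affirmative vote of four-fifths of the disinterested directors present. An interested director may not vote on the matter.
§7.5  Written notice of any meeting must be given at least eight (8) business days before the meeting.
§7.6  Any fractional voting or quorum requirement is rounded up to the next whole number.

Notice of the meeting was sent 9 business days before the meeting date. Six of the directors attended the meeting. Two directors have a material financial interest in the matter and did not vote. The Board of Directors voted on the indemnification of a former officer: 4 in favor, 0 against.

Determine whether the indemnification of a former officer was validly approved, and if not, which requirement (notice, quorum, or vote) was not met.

Invalid — quorum requirement not satisfied.

Notice: 9 business days given; 8 required (9 ≥ 8). Satisfied.
Quorum: 6 present (interested directors count toward quorum); quorum is 10. Not satisfied.
Vote: the indemnification of a former officer requires four-fifths of the disinterested directors present (6 − 2 = 4). 4/5 of 4 = 3.20, rounded up to 4, so 4 affirmative votes are needed; 4 voted in favor. Satisfied. (Moot — without a quorum no business can be validly transacted.)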